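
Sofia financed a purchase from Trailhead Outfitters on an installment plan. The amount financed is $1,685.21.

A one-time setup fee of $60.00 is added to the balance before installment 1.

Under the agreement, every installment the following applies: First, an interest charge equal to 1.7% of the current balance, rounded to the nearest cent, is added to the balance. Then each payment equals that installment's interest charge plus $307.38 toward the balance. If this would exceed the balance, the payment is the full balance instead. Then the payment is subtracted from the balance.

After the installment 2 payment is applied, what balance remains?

$1,130.45

Installment 1: opening $1,745.21; interest $29.67 → $1,774.88; payment $337.05; balance $1,437.83
Installment 2: opening $1,437.83; interest $24.44 → $1,462.27; payment $331.82; balance $1,130.45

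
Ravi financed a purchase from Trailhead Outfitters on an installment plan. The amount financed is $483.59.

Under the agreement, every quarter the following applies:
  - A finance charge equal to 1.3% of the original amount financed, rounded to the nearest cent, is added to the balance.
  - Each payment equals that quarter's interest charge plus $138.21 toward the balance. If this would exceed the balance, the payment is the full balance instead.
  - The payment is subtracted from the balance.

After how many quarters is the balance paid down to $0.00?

4

Quarter 1: $483.59 +$6.29 interest = $489.88; pay $144.50 → $345.38
Quarter 2: $345.38 +$6.29 interest = $351.67; pay $144.50 → $207.17
Quarter 3: $207.17 +$6.29 interest = $213.46; pay $144.50 → $68.96
Quarter 4: $68.96 +$6.29 interest = $75.25; pay $75.25 → $0.00
Balance reaches $0.00 in quarter 4.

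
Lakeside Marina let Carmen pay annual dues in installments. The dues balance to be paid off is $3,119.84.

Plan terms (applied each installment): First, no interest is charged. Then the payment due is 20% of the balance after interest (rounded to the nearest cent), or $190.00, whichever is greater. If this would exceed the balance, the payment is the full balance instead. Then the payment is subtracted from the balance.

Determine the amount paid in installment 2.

Installment 1: opening $3,119.84; payment $623.97; balance $2,495.87
Installment 2: opening $2,495.87; payment $499.17; balance $1,996.70

$499.17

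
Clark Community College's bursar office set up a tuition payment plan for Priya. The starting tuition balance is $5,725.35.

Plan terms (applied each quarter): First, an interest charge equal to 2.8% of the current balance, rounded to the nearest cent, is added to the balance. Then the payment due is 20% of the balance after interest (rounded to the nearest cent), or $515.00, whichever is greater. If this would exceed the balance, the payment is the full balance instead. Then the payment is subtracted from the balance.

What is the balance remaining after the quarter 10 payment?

$0.00

Quarter 1: $5,725.35 +$160.31 interest = $5,885.66; pay $1,177.13 → $4,708.53
Quarter 2: $4,708.53 +$131.84 interest = $4,840.37; pay $968.07 → $3,872.30
Quarter 3: $3,872.30 +$108.42 interest = $3,980.72; pay $796.14 → $3,184.58
Quarter 4: $3,184.58 +$89.17 interest = $3,273.75; pay $654.75 → $2,619.00
Quarter 5: $2,619.00 +$73.33 interest = $2,692.33; pay $538.47 → $2,153.86
Quarter 6: $2,153.86 +$60.31 interest = $2,214.17; pay $515.00 → $1,699.17
Quarter 7: $1,699.17 +$47.58 interest = $1,746.75; pay $515.00 → $1,231.75
Quarter 8: $1,231.75 +$34.49 interest = $1,266.24; pay $515.00 → $751.24
Quarter 9: $751.24 +$21.03 interest = $772.27; pay $515.00 → $257.27
Quarter 10: $257.27 +$7.20 interest = $264.47; pay $264.47 → $0.00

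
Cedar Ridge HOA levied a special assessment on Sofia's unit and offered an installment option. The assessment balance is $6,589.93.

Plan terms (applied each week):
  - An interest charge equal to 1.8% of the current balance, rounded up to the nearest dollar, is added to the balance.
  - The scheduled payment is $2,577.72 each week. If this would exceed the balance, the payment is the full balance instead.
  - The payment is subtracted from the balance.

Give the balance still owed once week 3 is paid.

$0.00

Week 1: opening $6,589.93; interest $119.00 → $6,708.93; payment $2,577.72; balance $4,131.21
Week 2: opening $4,131.21; interest $75.00 → $4,206.21; payment $2,577.72; balance $1,628.49
Week 3: opening $1,628.49; interest $30.00 → $1,658.49; payment $1,658.49; balance $0.00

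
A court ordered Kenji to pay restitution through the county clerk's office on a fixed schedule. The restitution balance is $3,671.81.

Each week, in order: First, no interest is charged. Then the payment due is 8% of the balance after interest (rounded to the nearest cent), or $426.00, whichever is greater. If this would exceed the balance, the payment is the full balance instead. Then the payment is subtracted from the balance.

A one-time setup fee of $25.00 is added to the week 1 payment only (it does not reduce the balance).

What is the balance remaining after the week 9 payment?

$0.00

# | Opening | Payment | Fee | End bal
1 | $3,671.81 | $426.00 | $25.00 | $3,245.81
2 | $3,245.81 | $426.00 | — | $2,819.81
3 | $2,819.81 | $426.00 | — | $2,393.81
4 | $2,393.81 | $426.00 | — | $1,967.81
5 | $1,967.81 | $426.00 | — | $1,541.81
6 | $1,541.81 | $426.00 | — | $1,115.81
7 | $1,115.81 | $426.00 | — | $689.81
8 | $689.81 | $426.00 | — | $263.81
9 | $263.81 | $263.81 | — | $0.00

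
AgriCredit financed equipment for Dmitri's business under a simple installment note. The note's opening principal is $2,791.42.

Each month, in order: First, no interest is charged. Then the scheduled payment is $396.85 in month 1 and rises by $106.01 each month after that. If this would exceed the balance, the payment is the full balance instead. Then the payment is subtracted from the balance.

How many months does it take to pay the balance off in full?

5

Month 1: $2,791.42 − $396.85 → $2,394.57
Month 2: $2,394.57 − $502.86 → $1,891.71
Month 3: $1,891.71 − $608.87 → $1,282.84
Month 4: $1,282.84 − $714.88 → $567.96
Month 5: $567.96 − $567.96 → $0.00
Balance reaches $0.00 in month 5.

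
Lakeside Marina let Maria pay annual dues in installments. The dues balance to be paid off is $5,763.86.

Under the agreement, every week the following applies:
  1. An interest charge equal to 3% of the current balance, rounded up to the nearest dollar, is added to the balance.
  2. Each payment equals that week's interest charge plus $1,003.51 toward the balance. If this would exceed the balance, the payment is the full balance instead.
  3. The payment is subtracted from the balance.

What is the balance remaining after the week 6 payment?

$0.00

# | Opening | Interest | Payment | End bal
1 | $5,763.86 | $173.00 | $1,176.51 | $4,760.35
2 | $4,760.35 | $143.00 | $1,146.51 | $3,756.84
3 | $3,756.84 | $113.00 | $1,116.51 | $2,753.33
4 | $2,753.33 | $83.00 | $1,086.51 | $1,749.82
5 | $1,749.82 | $53.00 | $1,056.51 | $746.31
6 | $746.31 | $23.00 | $769.31 | $0.00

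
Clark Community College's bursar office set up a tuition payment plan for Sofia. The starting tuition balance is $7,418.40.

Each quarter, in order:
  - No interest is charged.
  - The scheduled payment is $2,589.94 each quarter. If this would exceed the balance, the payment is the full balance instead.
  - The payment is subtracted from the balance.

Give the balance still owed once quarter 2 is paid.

Quarter 1: opening $7,418.40; payment $2,589.94; balance $4,828.46
Quarter 2: opening $4,828.46; payment $2,589.94; balance $2,238.52

$2,238.52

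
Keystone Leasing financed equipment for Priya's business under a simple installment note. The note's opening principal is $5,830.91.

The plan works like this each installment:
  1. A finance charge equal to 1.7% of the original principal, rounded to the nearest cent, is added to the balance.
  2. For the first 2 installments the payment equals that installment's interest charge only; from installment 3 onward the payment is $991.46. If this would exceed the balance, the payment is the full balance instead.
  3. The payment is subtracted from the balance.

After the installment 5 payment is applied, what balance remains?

$3,153.92

Installment 1: opening $5,830.91; interest $99.13 → $5,930.04; payment $99.13; balance $5,830.91
Installment 2: opening $5,830.91; interest $99.13 → $5,930.04; payment $99.13; balance $5,830.91
Installment 3: opening $5,830.91; interest $99.13 → $5,930.04; payment $991.46; balance $4,938.58
Installment 4: opening $4,938.58; interest $99.13 → $5,037.71; payment $991.46; balance $4,046.25
Installment 5: opening $4,046.25; interest $99.13 → $4,145.38; payment $991.46; balance $3,153.92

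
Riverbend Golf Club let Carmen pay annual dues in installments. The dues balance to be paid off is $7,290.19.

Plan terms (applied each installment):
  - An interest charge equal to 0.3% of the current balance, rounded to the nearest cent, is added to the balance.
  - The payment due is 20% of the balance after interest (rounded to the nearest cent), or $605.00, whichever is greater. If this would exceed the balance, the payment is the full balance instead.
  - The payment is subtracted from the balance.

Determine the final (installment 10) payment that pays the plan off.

# | Opening | Interest | Payment | End bal
1 | $7,290.19 | $21.87 | $1,462.41 | $5,849.65
2 | $5,849.65 | $17.55 | $1,173.44 | $4,693.76
3 | $4,693.76 | $14.08 | $941.57 | $3,766.27
4 | $3,766.27 | $11.30 | $755.51 | $3,022.06
5 | $3,022.06 | $9.07 | $606.23 | $2,424.90
6 | $2,424.90 | $7.27 | $605.00 | $1,827.17
7 | $1,827.17 | $5.48 | $605.00 | $1,227.65
8 | $1,227.65 | $3.68 | $605.00 | $626.33
9 | $626.33 | $1.88 | $605.00 | $23.21
10 | $23.21 | $0.07 | $23.28 | $0.00

$23.28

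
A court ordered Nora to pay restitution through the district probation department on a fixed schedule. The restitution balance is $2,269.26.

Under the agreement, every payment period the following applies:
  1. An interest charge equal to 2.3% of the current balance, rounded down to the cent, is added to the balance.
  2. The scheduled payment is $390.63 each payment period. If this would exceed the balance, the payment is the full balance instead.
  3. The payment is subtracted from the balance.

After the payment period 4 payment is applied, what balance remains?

$868.06

Payment period 1: opening $2,269.26; interest $52.19 → $2,321.45; payment $390.63; balance $1,930.82
Payment period 2: opening $1,930.82; interest $44.40 → $1,975.22; payment $390.63; balance $1,584.59
Payment period 3: opening $1,584.59; interest $36.44 → $1,621.03; payment $390.63; balance $1,230.40
Payment period 4: opening $1,230.40; interest $28.29 → $1,258.69; payment $390.63; balance $868.06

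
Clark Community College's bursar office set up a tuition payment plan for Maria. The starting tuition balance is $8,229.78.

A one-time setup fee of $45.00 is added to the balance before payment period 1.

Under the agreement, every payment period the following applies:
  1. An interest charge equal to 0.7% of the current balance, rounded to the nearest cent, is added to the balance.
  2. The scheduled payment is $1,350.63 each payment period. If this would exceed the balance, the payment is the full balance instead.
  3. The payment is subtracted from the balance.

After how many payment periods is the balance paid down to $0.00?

Payment period 1: opening $8,274.78; interest $57.92 → $8,332.70; payment $1,350.63; balance $6,982.07
Payment period 2: opening $6,982.07; interest $48.87 → $7,030.94; payment $1,350.63; balance $5,680.31
Payment period 3: opening $5,680.31; interest $39.76 → $5,720.07; payment $1,350.63; balance $4,369.44
Payment period 4: opening $4,369.44; interest $30.59 → $4,400.03; payment $1,350.63; balance $3,049.40
Payment period 5: opening $3,049.40; interest $21.35 → $3,070.75; payment $1,350.63; balance $1,720.12
Payment period 6: opening $1,720.12; interest $12.04 → $1,732.16; payment $1,350.63; balance $381.53
Payment period 7: opening $381.53; interest $2.67 → $384.20; payment $384.20; balance $0.00
Balance reaches $0.00 in payment period 7.

7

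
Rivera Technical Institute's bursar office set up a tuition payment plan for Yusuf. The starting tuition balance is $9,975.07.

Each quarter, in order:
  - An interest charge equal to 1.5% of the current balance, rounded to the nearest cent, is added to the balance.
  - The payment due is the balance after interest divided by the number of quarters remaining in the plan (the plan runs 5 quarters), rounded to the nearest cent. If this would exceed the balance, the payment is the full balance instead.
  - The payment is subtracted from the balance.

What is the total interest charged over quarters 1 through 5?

$457.96

Quarter 1: $9,975.07 +$149.63 interest = $10,124.70; pay $2,024.94 → $8,099.76
Quarter 2: $8,099.76 +$121.50 interest = $8,221.26; pay $2,055.32 → $6,165.94
Quarter 3: $6,165.94 +$92.49 interest = $6,258.43; pay $2,086.14 → $4,172.29
Quarter 4: $4,172.29 +$62.58 interest = $4,234.87; pay $2,117.44 → $2,117.43
Quarter 5: $2,117.43 +$31.76 interest = $2,149.19; pay $2,149.19 → $0.00
Total interest: $149.63 + $121.50 + $92.49 + $62.58 + $31.76 = $457.96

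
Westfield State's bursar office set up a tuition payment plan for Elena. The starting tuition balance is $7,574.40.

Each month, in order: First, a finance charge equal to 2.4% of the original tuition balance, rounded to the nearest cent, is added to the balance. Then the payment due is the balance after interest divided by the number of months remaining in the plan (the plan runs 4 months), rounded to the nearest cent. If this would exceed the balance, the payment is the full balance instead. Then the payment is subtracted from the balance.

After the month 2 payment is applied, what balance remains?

Month 1: $7,574.40 +$181.79 interest = $7,756.19; pay $1,939.05 → $5,817.14
Month 2: $5,817.14 +$181.79 interest = $5,998.93; pay $1,999.64 → $3,999.29

$3,999.29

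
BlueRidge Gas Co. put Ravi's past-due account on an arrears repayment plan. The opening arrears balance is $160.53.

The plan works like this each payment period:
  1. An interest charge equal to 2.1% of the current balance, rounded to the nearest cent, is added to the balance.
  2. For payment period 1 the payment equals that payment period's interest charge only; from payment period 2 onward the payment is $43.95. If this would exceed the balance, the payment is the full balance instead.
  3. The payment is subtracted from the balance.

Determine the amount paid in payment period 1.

Payment period 1: opening $160.53; interest $3.37 → $163.90; payment $3.37; balance $160.53

$3.37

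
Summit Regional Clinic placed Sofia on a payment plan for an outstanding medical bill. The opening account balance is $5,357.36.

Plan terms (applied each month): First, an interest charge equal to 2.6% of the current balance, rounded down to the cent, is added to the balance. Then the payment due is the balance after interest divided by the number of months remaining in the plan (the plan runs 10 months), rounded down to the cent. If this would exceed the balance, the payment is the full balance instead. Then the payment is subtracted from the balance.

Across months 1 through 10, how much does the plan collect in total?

# | Opening | Interest | Payment | End bal
1 | $5,357.36 | $139.29 | $549.66 | $4,946.99
2 | $4,946.99 | $128.62 | $563.95 | $4,511.66
3 | $4,511.66 | $117.30 | $578.62 | $4,050.34
4 | $4,050.34 | $105.30 | $593.66 | $3,561.98
5 | $3,561.98 | $92.61 | $609.09 | $3,045.50
6 | $3,045.50 | $79.18 | $624.93 | $2,499.75
7 | $2,499.75 | $64.99 | $641.18 | $1,923.56
8 | $1,923.56 | $50.01 | $657.85 | $1,315.72
9 | $1,315.72 | $34.20 | $674.96 | $674.96
10 | $674.96 | $17.54 | $692.50 | $0.00
Total paid: $6,186.40

$6,186.40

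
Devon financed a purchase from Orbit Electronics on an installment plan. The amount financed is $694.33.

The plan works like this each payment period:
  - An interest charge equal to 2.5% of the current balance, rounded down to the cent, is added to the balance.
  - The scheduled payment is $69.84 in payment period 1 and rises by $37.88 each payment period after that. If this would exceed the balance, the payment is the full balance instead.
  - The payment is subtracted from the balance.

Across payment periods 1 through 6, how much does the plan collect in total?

$758.80

Payment period 1: opening $694.33; interest $17.35 → $711.68; payment $69.84; balance $641.84
Payment period 2: opening $641.84; interest $16.04 → $657.88; payment $107.72; balance $550.16
Payment period 3: opening $550.16; interest $13.75 → $563.91; payment $145.60; balance $418.31
Payment period 4: opening $418.31; interest $10.45 → $428.76; payment $183.48; balance $245.28
Payment period 5: opening $245.28; interest $6.13 → $251.41; payment $221.36; balance $30.05
Payment period 6: opening $30.05; interest $0.75 → $30.80; payment $30.80; balance $0.00
Total paid: $758.80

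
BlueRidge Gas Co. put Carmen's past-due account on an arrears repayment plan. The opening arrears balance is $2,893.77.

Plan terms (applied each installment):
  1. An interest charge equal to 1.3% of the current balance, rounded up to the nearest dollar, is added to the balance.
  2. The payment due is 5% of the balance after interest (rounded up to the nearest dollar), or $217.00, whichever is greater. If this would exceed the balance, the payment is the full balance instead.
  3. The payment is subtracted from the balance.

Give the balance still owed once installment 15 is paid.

$0.00

Installment 1: $2,893.77 +$38.00 interest = $2,931.77; pay $217.00 → $2,714.77
Installment 2: $2,714.77 +$36.00 interest = $2,750.77; pay $217.00 → $2,533.77
Installment 3: $2,533.77 +$33.00 interest = $2,566.77; pay $217.00 → $2,349.77
Installment 4: $2,349.77 +$31.00 interest = $2,380.77; pay $217.00 → $2,163.77
Installment 5: $2,163.77 +$29.00 interest = $2,192.77; pay $217.00 → $1,975.77
Installment 6: $1,975.77 +$26.00 interest = $2,001.77; pay $217.00 → $1,784.77
Installment 7: $1,784.77 +$24.00 interest = $1,808.77; pay $217.00 → $1,591.77
Installment 8: $1,591.77 +$21.00 interest = $1,612.77; pay $217.00 → $1,395.77
Installment 9: $1,395.77 +$19.00 interest = $1,414.77; pay $217.00 → $1,197.77
Installment 10: $1,197.77 +$16.00 interest = $1,213.77; pay $217.00 → $996.77
Installment 11: $996.77 +$13.00 interest = $1,009.77; pay $217.00 → $792.77
Installment 12: $792.77 +$11.00 interest = $803.77; pay $217.00 → $586.77
Installment 13: $586.77 +$8.00 interest = $594.77; pay $217.00 → $377.77
Installment 14: $377.77 +$5.00 interest = $382.77; pay $217.00 → $165.77
Installment 15: $165.77 +$3.00 interest = $168.77; pay $168.77 → $0.00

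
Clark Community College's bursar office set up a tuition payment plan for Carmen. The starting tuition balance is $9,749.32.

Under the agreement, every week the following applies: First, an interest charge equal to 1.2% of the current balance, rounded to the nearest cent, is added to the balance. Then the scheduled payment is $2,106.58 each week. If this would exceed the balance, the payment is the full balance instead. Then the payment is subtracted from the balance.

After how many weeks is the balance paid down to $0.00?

# | Opening | Interest | Payment | End bal
1 | $9,749.32 | $116.99 | $2,106.58 | $7,759.73
2 | $7,759.73 | $93.12 | $2,106.58 | $5,746.27
3 | $5,746.27 | $68.96 | $2,106.58 | $3,708.65
4 | $3,708.65 | $44.50 | $2,106.58 | $1,646.57
5 | $1,646.57 | $19.76 | $1,666.33 | $0.00
Balance reaches $0.00 in week 5.

5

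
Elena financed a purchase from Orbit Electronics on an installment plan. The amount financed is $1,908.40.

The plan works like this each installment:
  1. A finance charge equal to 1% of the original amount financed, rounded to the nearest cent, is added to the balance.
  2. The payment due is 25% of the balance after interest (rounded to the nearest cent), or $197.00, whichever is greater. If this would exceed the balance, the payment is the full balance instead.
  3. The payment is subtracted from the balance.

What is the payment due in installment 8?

Installment 1: $1,908.40 +$19.08 interest = $1,927.48; pay $481.87 → $1,445.61
Installment 2: $1,445.61 +$19.08 interest = $1,464.69; pay $366.17 → $1,098.52
Installment 3: $1,098.52 +$19.08 interest = $1,117.60; pay $279.40 → $838.20
Installment 4: $838.20 +$19.08 interest = $857.28; pay $214.32 → $642.96
Installment 5: $642.96 +$19.08 interest = $662.04; pay $197.00 → $465.04
Installment 6: $465.04 +$19.08 interest = $484.12; pay $197.00 → $287.12
Installment 7: $287.12 +$19.08 interest = $306.20; pay $197.00 → $109.20
Installment 8: $109.20 +$19.08 interest = $128.28; pay $128.28 → $0.00

$128.28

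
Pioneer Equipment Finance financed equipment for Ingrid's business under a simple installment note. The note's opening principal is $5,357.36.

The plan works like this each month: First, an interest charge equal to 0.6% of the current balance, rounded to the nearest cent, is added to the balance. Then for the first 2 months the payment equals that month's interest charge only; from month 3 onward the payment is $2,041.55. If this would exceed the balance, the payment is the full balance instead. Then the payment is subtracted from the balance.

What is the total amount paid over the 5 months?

$5,481.83

# | Opening | Interest | Payment | End bal
1 | $5,357.36 | $32.14 | $32.14 | $5,357.36
2 | $5,357.36 | $32.14 | $32.14 | $5,357.36
3 | $5,357.36 | $32.14 | $2,041.55 | $3,347.95
4 | $3,347.95 | $20.09 | $2,041.55 | $1,326.49
5 | $1,326.49 | $7.96 | $1,334.45 | $0.00
Total paid: $5,481.83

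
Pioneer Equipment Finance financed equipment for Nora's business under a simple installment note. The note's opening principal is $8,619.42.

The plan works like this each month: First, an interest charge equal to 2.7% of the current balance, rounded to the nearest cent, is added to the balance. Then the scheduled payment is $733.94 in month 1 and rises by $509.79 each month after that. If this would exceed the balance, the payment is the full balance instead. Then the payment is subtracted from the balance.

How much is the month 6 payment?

# | Opening | Interest | Payment | End bal
1 | $8,619.42 | $232.72 | $733.94 | $8,118.20
2 | $8,118.20 | $219.19 | $1,243.73 | $7,093.66
3 | $7,093.66 | $191.53 | $1,753.52 | $5,531.67
4 | $5,531.67 | $149.36 | $2,263.31 | $3,417.72
5 | $3,417.72 | $92.28 | $2,773.10 | $736.90
6 | $736.90 | $19.90 | $756.80 | $0.00

$756.80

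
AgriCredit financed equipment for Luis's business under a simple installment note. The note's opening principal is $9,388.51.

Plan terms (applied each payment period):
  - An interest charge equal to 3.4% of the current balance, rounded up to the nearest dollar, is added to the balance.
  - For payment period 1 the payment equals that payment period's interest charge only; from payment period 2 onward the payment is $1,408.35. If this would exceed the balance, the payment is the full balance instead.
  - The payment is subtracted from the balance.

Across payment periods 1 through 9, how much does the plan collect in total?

Payment period 1: opening $9,388.51; interest $320.00 → $9,708.51; payment $320.00; balance $9,388.51
Payment period 2: opening $9,388.51; interest $320.00 → $9,708.51; payment $1,408.35; balance $8,300.16
Payment period 3: opening $8,300.16; interest $283.00 → $8,583.16; payment $1,408.35; balance $7,174.81
Payment period 4: opening $7,174.81; interest $244.00 → $7,418.81; payment $1,408.35; balance $6,010.46
Payment period 5: opening $6,010.46; interest $205.00 → $6,215.46; payment $1,408.35; balance $4,807.11
Payment period 6: opening $4,807.11; interest $164.00 → $4,971.11; payment $1,408.35; balance $3,562.76
Payment period 7: opening $3,562.76; interest $122.00 → $3,684.76; payment $1,408.35; balance $2,276.41
Payment period 8: opening $2,276.41; interest $78.00 → $2,354.41; payment $1,408.35; balance $946.06
Payment period 9: opening $946.06; interest $33.00 → $979.06; payment $979.06; balance $0.00
Total paid: $11,157.51

$11,157.51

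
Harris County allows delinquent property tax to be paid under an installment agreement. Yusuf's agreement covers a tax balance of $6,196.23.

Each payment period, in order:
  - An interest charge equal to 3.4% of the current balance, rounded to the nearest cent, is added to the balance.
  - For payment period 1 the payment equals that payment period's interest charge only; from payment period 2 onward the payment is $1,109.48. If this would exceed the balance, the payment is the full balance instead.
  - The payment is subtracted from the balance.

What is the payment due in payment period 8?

$334.66

Payment period 1: opening $6,196.23; interest $210.67 → $6,406.90; payment $210.67; balance $6,196.23
Payment period 2: opening $6,196.23; interest $210.67 → $6,406.90; payment $1,109.48; balance $5,297.42
Payment period 3: opening $5,297.42; interest $180.11 → $5,477.53; payment $1,109.48; balance $4,368.05
Payment period 4: opening $4,368.05; interest $148.51 → $4,516.56; payment $1,109.48; balance $3,407.08
Payment period 5: opening $3,407.08; interest $115.84 → $3,522.92; payment $1,109.48; balance $2,413.44
Payment period 6: opening $2,413.44; interest $82.06 → $2,495.50; payment $1,109.48; balance $1,386.02
Payment period 7: opening $1,386.02; interest $47.12 → $1,433.14; payment $1,109.48; balance $323.66
Payment period 8: opening $323.66; interest $11.00 → $334.66; payment $334.66; balance $0.00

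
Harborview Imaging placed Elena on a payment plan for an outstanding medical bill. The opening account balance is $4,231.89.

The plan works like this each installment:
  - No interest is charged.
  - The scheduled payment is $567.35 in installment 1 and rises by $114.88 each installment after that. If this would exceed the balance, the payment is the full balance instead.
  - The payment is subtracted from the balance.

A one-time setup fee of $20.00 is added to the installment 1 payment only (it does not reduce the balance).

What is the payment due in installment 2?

$682.23

Installment 1: opening $4,231.89; payment $567.35 (+ $20.00 fee); balance $3,664.54
Installment 2: opening $3,664.54; payment $682.23; balance $2,982.31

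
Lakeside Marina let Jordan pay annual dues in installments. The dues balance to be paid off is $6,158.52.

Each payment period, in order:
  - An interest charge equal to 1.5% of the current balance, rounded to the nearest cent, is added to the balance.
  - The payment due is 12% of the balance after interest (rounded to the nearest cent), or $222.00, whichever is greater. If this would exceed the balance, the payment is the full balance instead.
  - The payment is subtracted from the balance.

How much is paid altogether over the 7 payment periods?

Payment period 1: opening $6,158.52; interest $92.38 → $6,250.90; payment $750.11; balance $5,500.79
Payment period 2: opening $5,500.79; interest $82.51 → $5,583.30; payment $670.00; balance $4,913.30
Payment period 3: opening $4,913.30; interest $73.70 → $4,987.00; payment $598.44; balance $4,388.56
Payment period 4: opening $4,388.56; interest $65.83 → $4,454.39; payment $534.53; balance $3,919.86
Payment period 5: opening $3,919.86; interest $58.80 → $3,978.66; payment $477.44; balance $3,501.22
Payment period 6: opening $3,501.22; interest $52.52 → $3,553.74; payment $426.45; balance $3,127.29
Payment period 7: opening $3,127.29; interest $46.91 → $3,174.20; payment $380.90; balance $2,793.30
Total paid: $3,837.87

$3,837.87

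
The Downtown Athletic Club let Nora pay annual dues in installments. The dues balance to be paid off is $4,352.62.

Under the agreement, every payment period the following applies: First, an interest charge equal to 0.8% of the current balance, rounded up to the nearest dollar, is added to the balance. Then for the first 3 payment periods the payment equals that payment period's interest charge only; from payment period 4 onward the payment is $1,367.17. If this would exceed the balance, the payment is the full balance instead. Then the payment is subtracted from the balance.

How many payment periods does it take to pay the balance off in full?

Payment period 1: opening $4,352.62; interest $35.00 → $4,387.62; payment $35.00; balance $4,352.62
Payment period 2: opening $4,352.62; interest $35.00 → $4,387.62; payment $35.00; balance $4,352.62
Payment period 3: opening $4,352.62; interest $35.00 → $4,387.62; payment $35.00; balance $4,352.62
Payment period 4: opening $4,352.62; interest $35.00 → $4,387.62; payment $1,367.17; balance $3,020.45
Payment period 5: opening $3,020.45; interest $25.00 → $3,045.45; payment $1,367.17; balance $1,678.28
Payment period 6: opening $1,678.28; interest $14.00 → $1,692.28; payment $1,367.17; balance $325.11
Payment period 7: opening $325.11; interest $3.00 → $328.11; payment $328.11; balance $0.00
Balance reaches $0.00 in payment period 7.

7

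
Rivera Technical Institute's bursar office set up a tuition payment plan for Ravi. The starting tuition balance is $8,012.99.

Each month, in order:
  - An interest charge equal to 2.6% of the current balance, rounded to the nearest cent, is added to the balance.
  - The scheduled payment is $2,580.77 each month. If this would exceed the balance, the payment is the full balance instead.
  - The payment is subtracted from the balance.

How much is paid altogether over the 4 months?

$8,469.79

Month 1: $8,012.99 +$208.34 interest = $8,221.33; pay $2,580.77 → $5,640.56
Month 2: $5,640.56 +$146.65 interest = $5,787.21; pay $2,580.77 → $3,206.44
Month 3: $3,206.44 +$83.37 interest = $3,289.81; pay $2,580.77 → $709.04
Month 4: $709.04 +$18.44 interest = $727.48; pay $727.48 → $0.00
Total paid: $8,469.79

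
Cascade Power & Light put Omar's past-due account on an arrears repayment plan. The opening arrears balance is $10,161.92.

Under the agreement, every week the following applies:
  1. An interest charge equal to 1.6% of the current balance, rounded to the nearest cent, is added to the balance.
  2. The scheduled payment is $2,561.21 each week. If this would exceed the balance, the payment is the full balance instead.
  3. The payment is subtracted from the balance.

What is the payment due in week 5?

$340.06

# | Opening | Interest | Payment | End bal
1 | $10,161.92 | $162.59 | $2,561.21 | $7,763.30
2 | $7,763.30 | $124.21 | $2,561.21 | $5,326.30
3 | $5,326.30 | $85.22 | $2,561.21 | $2,850.31
4 | $2,850.31 | $45.60 | $2,561.21 | $334.70
5 | $334.70 | $5.36 | $340.06 | $0.00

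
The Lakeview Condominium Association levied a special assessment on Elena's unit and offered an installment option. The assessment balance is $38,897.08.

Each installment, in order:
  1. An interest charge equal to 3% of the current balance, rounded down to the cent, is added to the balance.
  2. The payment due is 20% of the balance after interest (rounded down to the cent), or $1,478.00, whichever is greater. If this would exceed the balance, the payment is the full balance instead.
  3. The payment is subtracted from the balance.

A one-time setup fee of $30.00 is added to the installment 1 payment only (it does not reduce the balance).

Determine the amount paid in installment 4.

# | Opening | Interest | Payment | Fee | End bal
1 | $38,897.08 | $1,166.91 | $8,012.79 | $30.00 | $32,051.20
2 | $32,051.20 | $961.53 | $6,602.54 | — | $26,410.19
3 | $26,410.19 | $792.30 | $5,440.49 | — | $21,762.00
4 | $21,762.00 | $652.86 | $4,482.97 | — | $17,931.89

$4,482.97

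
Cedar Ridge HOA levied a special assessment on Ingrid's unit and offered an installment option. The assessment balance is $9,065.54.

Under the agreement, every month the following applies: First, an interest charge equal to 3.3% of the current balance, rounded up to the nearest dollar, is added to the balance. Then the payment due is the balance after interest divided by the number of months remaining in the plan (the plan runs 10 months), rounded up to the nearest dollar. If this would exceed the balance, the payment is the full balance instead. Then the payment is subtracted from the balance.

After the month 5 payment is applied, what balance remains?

Month 1: opening $9,065.54; interest $300.00 → $9,365.54; payment $937.00; balance $8,428.54
Month 2: opening $8,428.54; interest $279.00 → $8,707.54; payment $968.00; balance $7,739.54
Month 3: opening $7,739.54; interest $256.00 → $7,995.54; payment $1,000.00; balance $6,995.54
Month 4: opening $6,995.54; interest $231.00 → $7,226.54; payment $1,033.00; balance $6,193.54
Month 5: opening $6,193.54; interest $205.00 → $6,398.54; payment $1,067.00; balance $5,331.54

$5,331.54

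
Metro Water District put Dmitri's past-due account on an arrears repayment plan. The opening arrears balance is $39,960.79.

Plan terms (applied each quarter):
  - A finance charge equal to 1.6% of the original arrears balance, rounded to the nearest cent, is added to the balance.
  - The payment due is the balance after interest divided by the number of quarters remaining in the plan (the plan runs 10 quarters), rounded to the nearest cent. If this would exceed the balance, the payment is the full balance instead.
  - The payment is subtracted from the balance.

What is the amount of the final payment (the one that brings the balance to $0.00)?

Quarter 1: opening $39,960.79; interest $639.37 → $40,600.16; payment $4,060.02; balance $36,540.14
Quarter 2: opening $36,540.14; interest $639.37 → $37,179.51; payment $4,131.06; balance $33,048.45
Quarter 3: opening $33,048.45; interest $639.37 → $33,687.82; payment $4,210.98; balance $29,476.84
Quarter 4: opening $29,476.84; interest $639.37 → $30,116.21; payment $4,302.32; balance $25,813.89
Quarter 5: opening $25,813.89; interest $639.37 → $26,453.26; payment $4,408.88; balance $22,044.38
Quarter 6: opening $22,044.38; interest $639.37 → $22,683.75; payment $4,536.75; balance $18,147.00
Quarter 7: opening $18,147.00; interest $639.37 → $18,786.37; payment $4,696.59; balance $14,089.78
Quarter 8: opening $14,089.78; interest $639.37 → $14,729.15; payment $4,909.72; balance $9,819.43
Quarter 9: opening $9,819.43; interest $639.37 → $10,458.80; payment $5,229.40; balance $5,229.40
Quarter 10: opening $5,229.40; interest $639.37 → $5,868.77; payment $5,868.77; balance $0.00

$5,868.77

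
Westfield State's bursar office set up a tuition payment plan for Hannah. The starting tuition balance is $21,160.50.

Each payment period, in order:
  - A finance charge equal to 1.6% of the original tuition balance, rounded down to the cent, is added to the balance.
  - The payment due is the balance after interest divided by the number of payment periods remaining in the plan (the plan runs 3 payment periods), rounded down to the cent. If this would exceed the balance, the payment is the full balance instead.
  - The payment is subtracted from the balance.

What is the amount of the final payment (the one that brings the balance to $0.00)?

# | Opening | Interest | Payment | End bal
1 | $21,160.50 | $338.56 | $7,166.35 | $14,332.71
2 | $14,332.71 | $338.56 | $7,335.63 | $7,335.64
3 | $7,335.64 | $338.56 | $7,674.20 | $0.00

$7,674.20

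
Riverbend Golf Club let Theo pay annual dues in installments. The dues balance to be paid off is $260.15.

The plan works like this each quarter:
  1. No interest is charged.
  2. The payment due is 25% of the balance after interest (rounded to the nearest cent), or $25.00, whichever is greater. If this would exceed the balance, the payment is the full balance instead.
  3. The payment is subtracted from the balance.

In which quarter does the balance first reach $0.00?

8

Quarter 1: $260.15 − $65.04 → $195.11
Quarter 2: $195.11 − $48.78 → $146.33
Quarter 3: $146.33 − $36.58 → $109.75
Quarter 4: $109.75 − $27.44 → $82.31
Quarter 5: $82.31 − $25.00 → $57.31
Quarter 6: $57.31 − $25.00 → $32.31
Quarter 7: $32.31 − $25.00 → $7.31
Quarter 8: $7.31 − $7.31 → $0.00
Balance reaches $0.00 in quarter 8.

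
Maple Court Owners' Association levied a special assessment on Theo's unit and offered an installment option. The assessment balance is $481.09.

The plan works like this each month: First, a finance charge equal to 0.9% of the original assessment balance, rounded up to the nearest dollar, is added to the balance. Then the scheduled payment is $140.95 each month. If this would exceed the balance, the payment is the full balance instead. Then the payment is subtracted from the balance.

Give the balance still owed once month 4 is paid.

# | Opening | Interest | Payment | End bal
1 | $481.09 | $5.00 | $140.95 | $345.14
2 | $345.14 | $5.00 | $140.95 | $209.19
3 | $209.19 | $5.00 | $140.95 | $73.24
4 | $73.24 | $5.00 | $78.24 | $0.00

$0.00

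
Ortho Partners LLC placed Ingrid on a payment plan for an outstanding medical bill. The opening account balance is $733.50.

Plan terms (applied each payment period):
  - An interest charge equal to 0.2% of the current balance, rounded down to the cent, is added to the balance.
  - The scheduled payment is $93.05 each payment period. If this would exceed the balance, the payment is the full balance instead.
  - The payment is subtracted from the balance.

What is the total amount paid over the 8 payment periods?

$740.05

Payment period 1: opening $733.50; interest $1.46 → $734.96; payment $93.05; balance $641.91
Payment period 2: opening $641.91; interest $1.28 → $643.19; payment $93.05; balance $550.14
Payment period 3: opening $550.14; interest $1.10 → $551.24; payment $93.05; balance $458.19
Payment period 4: opening $458.19; interest $0.91 → $459.10; payment $93.05; balance $366.05
Payment period 5: opening $366.05; interest $0.73 → $366.78; payment $93.05; balance $273.73
Payment period 6: opening $273.73; interest $0.54 → $274.27; payment $93.05; balance $181.22
Payment period 7: opening $181.22; interest $0.36 → $181.58; payment $93.05; balance $88.53
Payment period 8: opening $88.53; interest $0.17 → $88.70; payment $88.70; balance $0.00
Total paid: $740.05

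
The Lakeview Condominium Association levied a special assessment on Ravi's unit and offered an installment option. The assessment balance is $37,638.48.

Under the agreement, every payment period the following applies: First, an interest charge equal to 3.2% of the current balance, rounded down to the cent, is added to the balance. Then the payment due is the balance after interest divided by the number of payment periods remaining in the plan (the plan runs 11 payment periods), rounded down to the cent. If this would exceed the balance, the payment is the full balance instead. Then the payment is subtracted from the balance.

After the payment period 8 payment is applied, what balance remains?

Payment period 1: opening $37,638.48; interest $1,204.43 → $38,842.91; payment $3,531.17; balance $35,311.74
Payment period 2: opening $35,311.74; interest $1,129.97 → $36,441.71; payment $3,644.17; balance $32,797.54
Payment period 3: opening $32,797.54; interest $1,049.52 → $33,847.06; payment $3,760.78; balance $30,086.28
Payment period 4: opening $30,086.28; interest $962.76 → $31,049.04; payment $3,881.13; balance $27,167.91
Payment period 5: opening $27,167.91; interest $869.37 → $28,037.28; payment $4,005.32; balance $24,031.96
Payment period 6: opening $24,031.96; interest $769.02 → $24,800.98; payment $4,133.49; balance $20,667.49
Payment period 7: opening $20,667.49; interest $661.35 → $21,328.84; payment $4,265.76; balance $17,063.08
Payment period 8: opening $17,063.08; interest $546.01 → $17,609.09; payment $4,402.27; balance $13,206.82

$13,206.82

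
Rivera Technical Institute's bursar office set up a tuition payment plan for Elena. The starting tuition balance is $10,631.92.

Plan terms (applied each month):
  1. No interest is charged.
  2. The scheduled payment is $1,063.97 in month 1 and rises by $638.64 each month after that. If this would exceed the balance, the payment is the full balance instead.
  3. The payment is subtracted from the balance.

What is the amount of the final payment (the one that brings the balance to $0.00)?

Month 1: opening $10,631.92; payment $1,063.97; balance $9,567.95
Month 2: opening $9,567.95; payment $1,702.61; balance $7,865.34
Month 3: opening $7,865.34; payment $2,341.25; balance $5,524.09
Month 4: opening $5,524.09; payment $2,979.89; balance $2,544.20
Month 5: opening $2,544.20; payment $2,544.20; balance $0.00

$2,544.20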